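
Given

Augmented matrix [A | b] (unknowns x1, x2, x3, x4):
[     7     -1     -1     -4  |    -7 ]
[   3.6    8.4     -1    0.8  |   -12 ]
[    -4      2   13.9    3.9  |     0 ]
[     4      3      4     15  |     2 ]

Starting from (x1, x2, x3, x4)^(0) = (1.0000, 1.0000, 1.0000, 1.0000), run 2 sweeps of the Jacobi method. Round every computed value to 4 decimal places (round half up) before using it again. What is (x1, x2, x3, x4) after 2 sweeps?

(-1.6243, -1.3265, 0.3910, 0.5746)

Iteration 1:
  x1 = (-7 - (-1)·1.0000 - (-1)·1.0000 - (-4)·1.0000) / (7) = -0.1429
  x2 = (-12 - (3.6)·1.0000 - (-1)·1.0000 - (0.8)·1.0000) / (8.4) = -1.8333
  x3 = (0 - (-4)·1.0000 - (2)·1.0000 - (3.9)·1.0000) / (13.9) = -0.1367
  x4 = (2 - (4)·1.0000 - (3)·1.0000 - (4)·1.0000) / (15) = -0.6000
Iteration 2:
  x1 = (-7 - (-1)·-1.8333 - (-1)·-0.1367 - (-4)·-0.6000) / (7) = -1.6243
  x2 = (-12 - (3.6)·-0.1429 - (-1)·-0.1367 - (0.8)·-0.6000) / (8.4) = -1.3265
  x3 = (0 - (-4)·-0.1429 - (2)·-1.8333 - (3.9)·-0.6000) / (13.9) = 0.3910
  x4 = (2 - (4)·-0.1429 - (3)·-1.8333 - (4)·-0.1367) / (15) = 0.5746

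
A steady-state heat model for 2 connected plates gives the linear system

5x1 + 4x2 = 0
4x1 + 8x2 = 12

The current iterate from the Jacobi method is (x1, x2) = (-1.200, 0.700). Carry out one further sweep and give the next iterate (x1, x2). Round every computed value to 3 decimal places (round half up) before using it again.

(-0.560, 2.100)

One sweep:
  x1 = (0 - (4)·0.700) / (5) = -0.560
  x2 = (12 - (4)·-1.200) / (8) = 2.100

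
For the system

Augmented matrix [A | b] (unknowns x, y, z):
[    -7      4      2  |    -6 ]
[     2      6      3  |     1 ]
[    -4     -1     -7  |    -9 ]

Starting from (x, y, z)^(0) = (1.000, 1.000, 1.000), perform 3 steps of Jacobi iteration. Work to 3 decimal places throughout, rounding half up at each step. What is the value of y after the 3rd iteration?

Iteration 1:
  x = (-6 - (4)·1.000 - (2)·1.000) / (-7) = 1.714
  y = (1 - (2)·1.000 - (3)·1.000) / (6) = -0.667
  z = (-9 - (-4)·1.000 - (-1)·1.000) / (-7) = 0.571
Iteration 2:
  x = (-6 - (4)·-0.667 - (2)·0.571) / (-7) = 0.639
  y = (1 - (2)·1.714 - (3)·0.571) / (6) = -0.690
  z = (-9 - (-4)·1.714 - (-1)·-0.667) / (-7) = 0.402
Iteration 3:
  x = (-6 - (4)·-0.690 - (2)·0.402) / (-7) = 0.578
  y = (1 - (2)·0.639 - (3)·0.402) / (6) = -0.247
  z = (-9 - (-4)·0.639 - (-1)·-0.690) / (-7) = 1.019

-0.247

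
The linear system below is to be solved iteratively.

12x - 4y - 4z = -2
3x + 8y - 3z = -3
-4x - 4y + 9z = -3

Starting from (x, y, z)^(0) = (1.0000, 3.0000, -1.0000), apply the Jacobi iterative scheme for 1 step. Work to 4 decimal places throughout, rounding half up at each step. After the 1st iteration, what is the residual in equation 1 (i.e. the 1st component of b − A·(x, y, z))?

Iteration 1:
  x = (-2 - (-4)·3.0000 - (-4)·-1.0000) / (12) = 0.5000
  y = (-3 - (3)·1.0000 - (-3)·-1.0000) / (8) = -1.1250
  z = (-3 - (-4)·1.0000 - (-4)·3.0000) / (9) = 1.4444
Residual b − A·x = (-6.7224, 8.8332, -18.4996)

-6.7224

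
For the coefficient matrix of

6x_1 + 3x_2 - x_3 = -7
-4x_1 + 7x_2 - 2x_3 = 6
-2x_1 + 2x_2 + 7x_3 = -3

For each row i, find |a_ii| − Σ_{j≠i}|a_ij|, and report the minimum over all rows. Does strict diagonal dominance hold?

row 1: |6| − (3+1) = 2
row 2: |7| − (4+2) = 1
row 3: |7| − (2+2) = 3
minimum over rows = 1 → strictly diagonally dominant (convergence guaranteed)

1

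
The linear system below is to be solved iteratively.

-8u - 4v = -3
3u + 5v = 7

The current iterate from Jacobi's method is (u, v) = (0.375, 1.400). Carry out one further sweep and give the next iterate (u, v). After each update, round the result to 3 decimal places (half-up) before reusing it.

One sweep:
  u = (-3 - (-4)·1.400) / (-8) = -0.325
  v = (7 - (3)·0.375) / (5) = 1.175

(-0.325, 1.175)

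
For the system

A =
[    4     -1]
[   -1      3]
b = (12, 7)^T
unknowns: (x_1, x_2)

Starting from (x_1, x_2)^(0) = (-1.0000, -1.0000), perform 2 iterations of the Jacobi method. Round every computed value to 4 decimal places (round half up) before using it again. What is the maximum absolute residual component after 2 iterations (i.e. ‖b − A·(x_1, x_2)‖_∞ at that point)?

Iteration 1:
  x_1 = (12 - (-1)·-1.0000) / (4) = 2.7500
  x_2 = (7 - (-1)·-1.0000) / (3) = 2.0000
Iteration 2:
  x_1 = (12 - (-1)·2.0000) / (4) = 3.5000
  x_2 = (7 - (-1)·2.7500) / (3) = 3.2500
Residual b − A·x = (1.2500, 0.7500); ∞-norm = 1.2500

1.2500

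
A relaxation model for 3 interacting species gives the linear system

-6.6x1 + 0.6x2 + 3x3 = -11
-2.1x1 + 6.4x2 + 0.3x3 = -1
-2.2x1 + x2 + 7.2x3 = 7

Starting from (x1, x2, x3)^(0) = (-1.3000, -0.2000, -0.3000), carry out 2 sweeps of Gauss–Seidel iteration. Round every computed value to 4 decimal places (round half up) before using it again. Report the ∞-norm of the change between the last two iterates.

0.8163

Iteration 1:
  x1 = (-11 - (0.6)·-0.2000 - (3)·-0.3000) / (-6.6) = 1.5121
  x2 = (-1 - (-2.1)·1.5121 - (0.3)·-0.3000) / (6.4) = 0.3540
  x3 = (7 - (-2.2)·1.5121 - (1)·0.3540) / (7.2) = 1.3851
Iteration 2:
  x1 = (-11 - (0.6)·0.3540 - (3)·1.3851) / (-6.6) = 2.3284
  x2 = (-1 - (-2.1)·2.3284 - (0.3)·1.3851) / (6.4) = 0.5428
  x3 = (7 - (-2.2)·2.3284 - (1)·0.5428) / (7.2) = 1.6083
Change: (0.8163, 0.1888, 0.2232) → max |·| = 0.8163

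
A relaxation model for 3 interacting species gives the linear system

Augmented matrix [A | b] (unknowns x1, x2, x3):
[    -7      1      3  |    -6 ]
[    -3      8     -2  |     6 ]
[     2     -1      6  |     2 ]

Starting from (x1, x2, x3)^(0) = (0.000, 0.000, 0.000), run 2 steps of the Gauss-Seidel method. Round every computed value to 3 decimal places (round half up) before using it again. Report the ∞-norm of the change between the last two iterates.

0.250

Iteration 1:
  x1 = (-6 - (1)·0.000 - (3)·0.000) / (-7) = 0.857
  x2 = (6 - (-3)·0.857 - (-2)·0.000) / (8) = 1.071
  x3 = (2 - (2)·0.857 - (-1)·1.071) / (6) = 0.226
Iteration 2:
  x1 = (-6 - (1)·1.071 - (3)·0.226) / (-7) = 1.107
  x2 = (6 - (-3)·1.107 - (-2)·0.226) / (8) = 1.222
  x3 = (2 - (2)·1.107 - (-1)·1.222) / (6) = 0.168
Change: (0.250, 0.151, -0.058) → max |·| = 0.250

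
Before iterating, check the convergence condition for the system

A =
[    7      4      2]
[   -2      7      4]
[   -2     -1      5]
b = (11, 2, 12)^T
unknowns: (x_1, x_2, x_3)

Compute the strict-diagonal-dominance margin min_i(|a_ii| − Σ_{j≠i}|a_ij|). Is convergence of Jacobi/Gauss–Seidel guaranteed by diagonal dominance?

1

row 1: |7| − (4+2) = 1
row 2: |7| − (2+4) = 1
row 3: |5| − (2+1) = 2
minimum over rows = 1 → strictly diagonally dominant (convergence guaranteed)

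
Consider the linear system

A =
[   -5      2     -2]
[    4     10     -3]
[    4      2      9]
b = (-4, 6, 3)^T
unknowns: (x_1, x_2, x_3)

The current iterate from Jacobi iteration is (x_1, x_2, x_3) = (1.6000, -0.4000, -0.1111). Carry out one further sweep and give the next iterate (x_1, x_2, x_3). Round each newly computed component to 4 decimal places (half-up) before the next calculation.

One sweep:
  x_1 = (-4 - (2)·-0.4000 - (-2)·-0.1111) / (-5) = 0.6844
  x_2 = (6 - (4)·1.6000 - (-3)·-0.1111) / (10) = -0.0733
  x_3 = (3 - (4)·1.6000 - (2)·-0.4000) / (9) = -0.2889

(0.6844, -0.0733, -0.2889)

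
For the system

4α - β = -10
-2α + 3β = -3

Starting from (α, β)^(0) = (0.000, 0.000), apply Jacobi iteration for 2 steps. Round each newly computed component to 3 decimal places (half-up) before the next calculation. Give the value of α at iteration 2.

-2.750

Iteration 1:
  α = (-10 - (-1)·0.000) / (4) = -2.500
  β = (-3 - (-2)·0.000) / (3) = -1.000
Iteration 2:
  α = (-10 - (-1)·-1.000) / (4) = -2.750
  β = (-3 - (-2)·-2.500) / (3) = -2.667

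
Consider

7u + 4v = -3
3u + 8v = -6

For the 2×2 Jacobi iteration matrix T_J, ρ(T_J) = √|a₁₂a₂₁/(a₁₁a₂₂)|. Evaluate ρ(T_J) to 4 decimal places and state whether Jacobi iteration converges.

0.4629

a₁₂a₂₁/(a₁₁a₂₂) = (4)·(3) / ((7)·(8)) = 0.214286
ρ = √|0.214286| = √0.214286 = 0.4629
ρ < 1, so Jacobi converges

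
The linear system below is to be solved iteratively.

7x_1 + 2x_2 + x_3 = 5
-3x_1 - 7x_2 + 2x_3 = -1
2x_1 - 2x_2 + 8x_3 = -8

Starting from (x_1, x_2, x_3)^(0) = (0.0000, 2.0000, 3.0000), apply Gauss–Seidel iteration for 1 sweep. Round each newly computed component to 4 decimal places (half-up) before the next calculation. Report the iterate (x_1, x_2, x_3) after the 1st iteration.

Iteration 1:
  x_1 = (5 - (2)·2.0000 - (1)·3.0000) / (7) = -0.2857
  x_2 = (-1 - (-3)·-0.2857 - (2)·3.0000) / (-7) = 1.1224
  x_3 = (-8 - (2)·-0.2857 - (-2)·1.1224) / (8) = -0.6480

(-0.2857, 1.1224, -0.6480)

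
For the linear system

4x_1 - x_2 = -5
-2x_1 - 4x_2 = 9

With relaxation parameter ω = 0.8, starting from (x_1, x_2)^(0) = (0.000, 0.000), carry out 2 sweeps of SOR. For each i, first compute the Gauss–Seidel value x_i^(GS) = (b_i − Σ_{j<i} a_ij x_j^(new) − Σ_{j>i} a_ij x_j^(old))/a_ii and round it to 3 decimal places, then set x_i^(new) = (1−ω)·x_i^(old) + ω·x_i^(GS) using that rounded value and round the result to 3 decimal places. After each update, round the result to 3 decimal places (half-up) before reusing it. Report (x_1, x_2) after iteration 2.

(-1.480, -1.488)

Iteration 1:
  x_1: GS value = (-5 - (-1)·0.000) / (4) = -1.250;  x_1 ← (1−ω)·0.000 + ω·-1.250 = -1.000
  x_2: GS value = (9 - (-2)·-1.000) / (-4) = -1.750;  x_2 ← (1−ω)·0.000 + ω·-1.750 = -1.400
Iteration 2:
  x_1: GS value = (-5 - (-1)·-1.400) / (4) = -1.600;  x_1 ← (1−ω)·-1.000 + ω·-1.600 = -1.480
  x_2: GS value = (9 - (-2)·-1.480) / (-4) = -1.510;  x_2 ← (1−ω)·-1.400 + ω·-1.510 = -1.488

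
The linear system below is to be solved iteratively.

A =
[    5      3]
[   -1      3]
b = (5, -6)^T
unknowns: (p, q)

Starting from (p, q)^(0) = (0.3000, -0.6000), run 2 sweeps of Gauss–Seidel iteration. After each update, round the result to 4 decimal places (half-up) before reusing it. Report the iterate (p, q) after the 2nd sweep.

Iteration 1:
  p = (5 - (3)·-0.6000) / (5) = 1.3600
  q = (-6 - (-1)·1.3600) / (3) = -1.5467
Iteration 2:
  p = (5 - (3)·-1.5467) / (5) = 1.9280
  q = (-6 - (-1)·1.9280) / (3) = -1.3573

(1.9280, -1.3573)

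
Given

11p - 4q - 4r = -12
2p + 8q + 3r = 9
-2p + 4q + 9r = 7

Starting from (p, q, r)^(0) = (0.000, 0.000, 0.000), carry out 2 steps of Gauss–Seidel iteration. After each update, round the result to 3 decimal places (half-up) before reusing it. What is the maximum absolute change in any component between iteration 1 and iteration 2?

Iteration 1:
  p = (-12 - (-4)·0.000 - (-4)·0.000) / (11) = -1.091
  q = (9 - (2)·-1.091 - (3)·0.000) / (8) = 1.398
  r = (7 - (-2)·-1.091 - (4)·1.398) / (9) = -0.086
Iteration 2:
  p = (-12 - (-4)·1.398 - (-4)·-0.086) / (11) = -0.614
  q = (9 - (2)·-0.614 - (3)·-0.086) / (8) = 1.311
  r = (7 - (-2)·-0.614 - (4)·1.311) / (9) = 0.059
Change: (0.477, -0.087, 0.145) → max |·| = 0.477

0.477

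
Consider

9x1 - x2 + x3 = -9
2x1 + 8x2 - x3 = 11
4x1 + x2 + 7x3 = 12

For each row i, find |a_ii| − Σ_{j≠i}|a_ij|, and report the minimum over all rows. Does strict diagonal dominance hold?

2

row 1: |9| − (1+1) = 7
row 2: |8| − (2+1) = 5
row 3: |7| − (4+1) = 2
minimum over rows = 2 → strictly diagonally dominant (convergence guaranteed)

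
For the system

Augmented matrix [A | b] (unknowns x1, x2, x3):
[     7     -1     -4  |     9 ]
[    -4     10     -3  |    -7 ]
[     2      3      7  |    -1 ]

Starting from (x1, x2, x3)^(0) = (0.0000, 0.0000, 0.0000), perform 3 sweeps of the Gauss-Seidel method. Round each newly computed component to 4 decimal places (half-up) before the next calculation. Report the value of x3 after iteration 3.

Iteration 1:
  x1 = (9 - (-1)·0.0000 - (-4)·0.0000) / (7) = 1.2857
  x2 = (-7 - (-4)·1.2857 - (-3)·0.0000) / (10) = -0.1857
  x3 = (-1 - (2)·1.2857 - (3)·-0.1857) / (7) = -0.4306
Iteration 2:
  x1 = (9 - (-1)·-0.1857 - (-4)·-0.4306) / (7) = 1.0131
  x2 = (-7 - (-4)·1.0131 - (-3)·-0.4306) / (10) = -0.4239
  x3 = (-1 - (2)·1.0131 - (3)·-0.4239) / (7) = -0.2506
Iteration 3:
  x1 = (9 - (-1)·-0.4239 - (-4)·-0.2506) / (7) = 1.0820
  x2 = (-7 - (-4)·1.0820 - (-3)·-0.2506) / (10) = -0.3424
  x3 = (-1 - (2)·1.0820 - (3)·-0.3424) / (7) = -0.3053

-0.3053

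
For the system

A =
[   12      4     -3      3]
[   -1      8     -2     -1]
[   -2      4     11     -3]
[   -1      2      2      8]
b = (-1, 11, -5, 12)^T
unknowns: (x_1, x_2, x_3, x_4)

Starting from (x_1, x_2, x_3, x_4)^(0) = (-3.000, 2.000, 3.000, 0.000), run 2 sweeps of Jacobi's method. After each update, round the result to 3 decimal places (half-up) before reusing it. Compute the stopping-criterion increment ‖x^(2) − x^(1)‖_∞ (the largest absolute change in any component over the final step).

1.619

Iteration 1:
  x_1 = (-1 - (4)·2.000 - (-3)·3.000 - (3)·0.000) / (12) = 0.000
  x_2 = (11 - (-1)·-3.000 - (-2)·3.000 - (-1)·0.000) / (8) = 1.750
  x_3 = (-5 - (-2)·-3.000 - (4)·2.000 - (-3)·0.000) / (11) = -1.727
  x_4 = (12 - (-1)·-3.000 - (2)·2.000 - (2)·3.000) / (8) = -0.125
Iteration 2:
  x_1 = (-1 - (4)·1.750 - (-3)·-1.727 - (3)·-0.125) / (12) = -1.067
  x_2 = (11 - (-1)·0.000 - (-2)·-1.727 - (-1)·-0.125) / (8) = 0.928
  x_3 = (-5 - (-2)·0.000 - (4)·1.750 - (-3)·-0.125) / (11) = -1.125
  x_4 = (12 - (-1)·0.000 - (2)·1.750 - (2)·-1.727) / (8) = 1.494
Change: (-1.067, -0.822, 0.602, 1.619) → max |·| = 1.619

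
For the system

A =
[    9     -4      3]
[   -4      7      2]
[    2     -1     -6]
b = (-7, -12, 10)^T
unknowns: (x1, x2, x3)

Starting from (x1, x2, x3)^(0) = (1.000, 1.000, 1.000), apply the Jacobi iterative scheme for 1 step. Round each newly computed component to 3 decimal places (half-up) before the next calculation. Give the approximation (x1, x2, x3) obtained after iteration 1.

Iteration 1:
  x1 = (-7 - (-4)·1.000 - (3)·1.000) / (9) = -0.667
  x2 = (-12 - (-4)·1.000 - (2)·1.000) / (7) = -1.429
  x3 = (10 - (2)·1.000 - (-1)·1.000) / (-6) = -1.500

(-0.667, -1.429, -1.500)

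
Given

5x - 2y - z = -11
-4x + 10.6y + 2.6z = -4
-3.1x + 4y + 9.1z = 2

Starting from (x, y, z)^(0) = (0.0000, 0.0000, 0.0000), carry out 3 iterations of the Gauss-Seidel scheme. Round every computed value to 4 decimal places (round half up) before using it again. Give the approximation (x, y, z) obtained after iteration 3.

(-2.7726, -1.4032, -0.1079)

Iteration 1:
  x = (-11 - (-2)·0.0000 - (-1)·0.0000) / (5) = -2.2000
  y = (-4 - (-4)·-2.2000 - (2.6)·0.0000) / (10.6) = -1.2075
  z = (2 - (-3.1)·-2.2000 - (4)·-1.2075) / (9.1) = 0.0011
Iteration 2:
  x = (-11 - (-2)·-1.2075 - (-1)·0.0011) / (5) = -2.6828
  y = (-4 - (-4)·-2.6828 - (2.6)·0.0011) / (10.6) = -1.3900
  z = (2 - (-3.1)·-2.6828 - (4)·-1.3900) / (9.1) = -0.0832
Iteration 3:
  x = (-11 - (-2)·-1.3900 - (-1)·-0.0832) / (5) = -2.7726
  y = (-4 - (-4)·-2.7726 - (2.6)·-0.0832) / (10.6) = -1.4032
  z = (2 - (-3.1)·-2.7726 - (4)·-1.4032) / (9.1) = -0.1079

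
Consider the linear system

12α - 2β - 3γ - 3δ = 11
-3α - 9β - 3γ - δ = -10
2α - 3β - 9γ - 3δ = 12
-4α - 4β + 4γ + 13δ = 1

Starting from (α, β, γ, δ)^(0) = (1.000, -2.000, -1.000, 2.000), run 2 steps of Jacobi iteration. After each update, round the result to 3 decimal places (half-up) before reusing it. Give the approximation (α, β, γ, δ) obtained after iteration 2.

Iteration 1:
  α = (11 - (-2)·-2.000 - (-3)·-1.000 - (-3)·2.000) / (12) = 0.833
  β = (-10 - (-3)·1.000 - (-3)·-1.000 - (-1)·2.000) / (-9) = 0.889
  γ = (12 - (2)·1.000 - (-3)·-2.000 - (-3)·2.000) / (-9) = -1.111
  δ = (1 - (-4)·1.000 - (-4)·-2.000 - (4)·-1.000) / (13) = 0.077
Iteration 2:
  α = (11 - (-2)·0.889 - (-3)·-1.111 - (-3)·0.077) / (12) = 0.806
  β = (-10 - (-3)·0.833 - (-3)·-1.111 - (-1)·0.077) / (-9) = 1.195
  γ = (12 - (2)·0.833 - (-3)·0.889 - (-3)·0.077) / (-9) = -1.470
  δ = (1 - (-4)·0.833 - (-4)·0.889 - (4)·-1.111) / (13) = 0.949

(0.806, 1.195, -1.470, 0.949)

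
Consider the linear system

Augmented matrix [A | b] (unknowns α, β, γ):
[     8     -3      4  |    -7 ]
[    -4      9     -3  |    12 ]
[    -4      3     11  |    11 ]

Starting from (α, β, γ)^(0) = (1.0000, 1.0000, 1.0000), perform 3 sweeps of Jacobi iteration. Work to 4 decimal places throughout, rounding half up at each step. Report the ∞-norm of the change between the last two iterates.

Iteration 1:
  α = (-7 - (-3)·1.0000 - (4)·1.0000) / (8) = -1.0000
  β = (12 - (-4)·1.0000 - (-3)·1.0000) / (9) = 2.1111
  γ = (11 - (-4)·1.0000 - (3)·1.0000) / (11) = 1.0909
Iteration 2:
  α = (-7 - (-3)·2.1111 - (4)·1.0909) / (8) = -0.6288
  β = (12 - (-4)·-1.0000 - (-3)·1.0909) / (9) = 1.2525
  γ = (11 - (-4)·-1.0000 - (3)·2.1111) / (11) = 0.0606
Iteration 3:
  α = (-7 - (-3)·1.2525 - (4)·0.0606) / (8) = -0.4356
  β = (12 - (-4)·-0.6288 - (-3)·0.0606) / (9) = 1.0741
  γ = (11 - (-4)·-0.6288 - (3)·1.2525) / (11) = 0.4298
Change: (0.1932, -0.1784, 0.3692) → max |·| = 0.3692

0.3692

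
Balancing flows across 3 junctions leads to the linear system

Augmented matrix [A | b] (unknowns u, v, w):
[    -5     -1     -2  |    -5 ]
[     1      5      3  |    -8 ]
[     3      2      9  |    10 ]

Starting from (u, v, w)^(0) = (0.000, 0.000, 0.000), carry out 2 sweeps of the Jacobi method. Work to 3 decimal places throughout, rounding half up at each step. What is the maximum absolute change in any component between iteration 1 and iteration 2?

Iteration 1:
  u = (-5 - (-1)·0.000 - (-2)·0.000) / (-5) = 1.000
  v = (-8 - (1)·0.000 - (3)·0.000) / (5) = -1.600
  w = (10 - (3)·0.000 - (2)·0.000) / (9) = 1.111
Iteration 2:
  u = (-5 - (-1)·-1.600 - (-2)·1.111) / (-5) = 0.876
  v = (-8 - (1)·1.000 - (3)·1.111) / (5) = -2.467
  w = (10 - (3)·1.000 - (2)·-1.600) / (9) = 1.133
Change: (-0.124, -0.867, 0.022) → max |·| = 0.867

0.867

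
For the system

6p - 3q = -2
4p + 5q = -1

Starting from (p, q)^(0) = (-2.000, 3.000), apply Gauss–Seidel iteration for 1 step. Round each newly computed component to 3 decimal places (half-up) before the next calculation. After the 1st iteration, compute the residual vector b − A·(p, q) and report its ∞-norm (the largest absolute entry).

Iteration 1:
  p = (-2 - (-3)·3.000) / (6) = 1.167
  q = (-1 - (4)·1.167) / (5) = -1.134
Residual b − A·x = (-12.404, 0.002); ∞-norm = 12.404

12.404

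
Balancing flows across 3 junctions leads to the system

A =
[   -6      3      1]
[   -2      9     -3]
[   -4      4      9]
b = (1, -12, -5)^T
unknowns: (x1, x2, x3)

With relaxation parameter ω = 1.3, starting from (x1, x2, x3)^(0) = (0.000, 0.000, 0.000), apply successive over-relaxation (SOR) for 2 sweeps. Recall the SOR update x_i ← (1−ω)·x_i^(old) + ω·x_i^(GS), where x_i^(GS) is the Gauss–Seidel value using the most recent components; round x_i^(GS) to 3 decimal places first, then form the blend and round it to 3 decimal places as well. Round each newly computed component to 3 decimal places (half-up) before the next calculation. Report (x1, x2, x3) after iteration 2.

Iteration 1:
  x1: GS value = (1 - (3)·0.000 - (1)·0.000) / (-6) = -0.167;  x1 ← (1−ω)·0.000 + ω·-0.167 = -0.217
  x2: GS value = (-12 - (-2)·-0.217 - (-3)·0.000) / (9) = -1.382;  x2 ← (1−ω)·0.000 + ω·-1.382 = -1.797
  x3: GS value = (-5 - (-4)·-0.217 - (4)·-1.797) / (9) = 0.147;  x3 ← (1−ω)·0.000 + ω·0.147 = 0.191
Iteration 2:
  x1: GS value = (1 - (3)·-1.797 - (1)·0.191) / (-6) = -1.033;  x1 ← (1−ω)·-0.217 + ω·-1.033 = -1.278
  x2: GS value = (-12 - (-2)·-1.278 - (-3)·0.191) / (9) = -1.554;  x2 ← (1−ω)·-1.797 + ω·-1.554 = -1.481
  x3: GS value = (-5 - (-4)·-1.278 - (4)·-1.481) / (9) = -0.465;  x3 ← (1−ω)·0.191 + ω·-0.465 = -0.662

(-1.278, -1.481, -0.662)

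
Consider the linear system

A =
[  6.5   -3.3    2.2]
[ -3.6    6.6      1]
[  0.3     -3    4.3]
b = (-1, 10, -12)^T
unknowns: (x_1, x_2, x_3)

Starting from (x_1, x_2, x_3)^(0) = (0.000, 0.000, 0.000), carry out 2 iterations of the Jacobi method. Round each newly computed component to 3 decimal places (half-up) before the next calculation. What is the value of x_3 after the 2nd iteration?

Iteration 1:
  x_1 = (-1 - (-3.3)·0.000 - (2.2)·0.000) / (6.5) = -0.154
  x_2 = (10 - (-3.6)·0.000 - (1)·0.000) / (6.6) = 1.515
  x_3 = (-12 - (0.3)·0.000 - (-3)·0.000) / (4.3) = -2.791
Iteration 2:
  x_1 = (-1 - (-3.3)·1.515 - (2.2)·-2.791) / (6.5) = 1.560
  x_2 = (10 - (-3.6)·-0.154 - (1)·-2.791) / (6.6) = 1.854
  x_3 = (-12 - (0.3)·-0.154 - (-3)·1.515) / (4.3) = -1.723

-1.723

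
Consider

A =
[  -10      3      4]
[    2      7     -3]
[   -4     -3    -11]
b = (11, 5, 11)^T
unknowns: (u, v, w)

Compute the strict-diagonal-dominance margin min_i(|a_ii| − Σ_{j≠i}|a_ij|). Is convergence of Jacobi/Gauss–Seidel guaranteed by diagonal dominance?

row 1: |-10| − (3+4) = 3
row 2: |7| − (2+3) = 2
row 3: |-11| − (4+3) = 4
minimum over rows = 2 → strictly diagonally dominant (convergence guaranteed)

2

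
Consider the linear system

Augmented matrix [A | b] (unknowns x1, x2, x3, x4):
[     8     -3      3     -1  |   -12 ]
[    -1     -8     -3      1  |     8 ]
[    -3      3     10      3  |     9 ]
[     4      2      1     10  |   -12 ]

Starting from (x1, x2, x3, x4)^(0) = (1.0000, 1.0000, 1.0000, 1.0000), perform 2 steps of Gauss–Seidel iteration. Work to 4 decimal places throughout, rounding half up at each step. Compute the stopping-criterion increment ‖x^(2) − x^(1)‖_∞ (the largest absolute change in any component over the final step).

Iteration 1:
  x1 = (-12 - (-3)·1.0000 - (3)·1.0000 - (-1)·1.0000) / (8) = -1.3750
  x2 = (8 - (-1)·-1.3750 - (-3)·1.0000 - (1)·1.0000) / (-8) = -1.0781
  x3 = (9 - (-3)·-1.3750 - (3)·-1.0781 - (3)·1.0000) / (10) = 0.5109
  x4 = (-12 - (4)·-1.3750 - (2)·-1.0781 - (1)·0.5109) / (10) = -0.4855
Iteration 2:
  x1 = (-12 - (-3)·-1.0781 - (3)·0.5109 - (-1)·-0.4855) / (8) = -2.1566
  x2 = (8 - (-1)·-2.1566 - (-3)·0.5109 - (1)·-0.4855) / (-8) = -0.9827
  x3 = (9 - (-3)·-2.1566 - (3)·-0.9827 - (3)·-0.4855) / (10) = 0.6935
  x4 = (-12 - (4)·-2.1566 - (2)·-0.9827 - (1)·0.6935) / (10) = -0.2102
Change: (-0.7816, 0.0954, 0.1826, 0.2753) → max |·| = 0.7816

0.7816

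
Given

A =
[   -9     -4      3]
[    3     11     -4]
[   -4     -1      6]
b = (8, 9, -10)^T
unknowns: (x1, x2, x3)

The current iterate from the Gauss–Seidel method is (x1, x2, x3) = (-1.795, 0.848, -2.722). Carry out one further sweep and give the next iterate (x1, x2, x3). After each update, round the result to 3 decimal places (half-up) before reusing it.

(-2.173, 0.421, -3.045)

One sweep:
  x1 = (8 - (-4)·0.848 - (3)·-2.722) / (-9) = -2.173
  x2 = (9 - (3)·-2.173 - (-4)·-2.722) / (11) = 0.421
  x3 = (-10 - (-4)·-2.173 - (-1)·0.421) / (6) = -3.045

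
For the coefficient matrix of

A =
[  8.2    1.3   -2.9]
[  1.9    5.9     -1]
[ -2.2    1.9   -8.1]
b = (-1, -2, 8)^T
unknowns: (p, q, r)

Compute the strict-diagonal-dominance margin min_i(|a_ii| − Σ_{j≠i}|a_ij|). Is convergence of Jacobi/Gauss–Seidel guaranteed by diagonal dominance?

3

row 1: |8.2| − (1.3+2.9) = 4
row 2: |5.9| − (1.9+1) = 3
row 3: |-8.1| − (2.2+1.9) = 4
minimum over rows = 3 → strictly diagonally dominant (convergence guaranteed)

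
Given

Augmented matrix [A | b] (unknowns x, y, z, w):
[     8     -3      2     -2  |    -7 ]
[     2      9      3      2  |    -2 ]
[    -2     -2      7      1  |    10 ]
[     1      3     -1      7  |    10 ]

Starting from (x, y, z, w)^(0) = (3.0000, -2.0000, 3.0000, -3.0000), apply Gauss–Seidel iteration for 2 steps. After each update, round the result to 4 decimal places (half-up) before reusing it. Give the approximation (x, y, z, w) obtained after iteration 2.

(-0.5842, -0.8624, 0.7354, 1.9867)

Iteration 1:
  x = (-7 - (-3)·-2.0000 - (2)·3.0000 - (-2)·-3.0000) / (8) = -3.1250
  y = (-2 - (2)·-3.1250 - (3)·3.0000 - (2)·-3.0000) / (9) = 0.1389
  z = (10 - (-2)·-3.1250 - (-2)·0.1389 - (1)·-3.0000) / (7) = 1.0040
  w = (10 - (1)·-3.1250 - (3)·0.1389 - (-1)·1.0040) / (7) = 1.9589
Iteration 2:
  x = (-7 - (-3)·0.1389 - (2)·1.0040 - (-2)·1.9589) / (8) = -0.5842
  y = (-2 - (2)·-0.5842 - (3)·1.0040 - (2)·1.9589) / (9) = -0.8624
  z = (10 - (-2)·-0.5842 - (-2)·-0.8624 - (1)·1.9589) / (7) = 0.7354
  w = (10 - (1)·-0.5842 - (3)·-0.8624 - (-1)·0.7354) / (7) = 1.9867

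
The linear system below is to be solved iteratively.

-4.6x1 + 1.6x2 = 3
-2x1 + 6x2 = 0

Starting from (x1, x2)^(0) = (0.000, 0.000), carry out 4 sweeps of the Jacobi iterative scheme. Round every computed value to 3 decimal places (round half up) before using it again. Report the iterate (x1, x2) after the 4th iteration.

(-0.728, -0.243)

Iteration 1:
  x1 = (3 - (1.6)·0.000) / (-4.6) = -0.652
  x2 = (0 - (-2)·0.000) / (6) = 0.000
Iteration 2:
  x1 = (3 - (1.6)·0.000) / (-4.6) = -0.652
  x2 = (0 - (-2)·-0.652) / (6) = -0.217
Iteration 3:
  x1 = (3 - (1.6)·-0.217) / (-4.6) = -0.728
  x2 = (0 - (-2)·-0.652) / (6) = -0.217
Iteration 4:
  x1 = (3 - (1.6)·-0.217) / (-4.6) = -0.728
  x2 = (0 - (-2)·-0.728) / (6) = -0.243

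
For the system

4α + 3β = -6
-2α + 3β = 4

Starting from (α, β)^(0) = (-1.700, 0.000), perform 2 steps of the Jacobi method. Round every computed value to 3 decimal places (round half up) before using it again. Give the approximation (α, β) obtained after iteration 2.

Iteration 1:
  α = (-6 - (3)·0.000) / (4) = -1.500
  β = (4 - (-2)·-1.700) / (3) = 0.200
Iteration 2:
  α = (-6 - (3)·0.200) / (4) = -1.650
  β = (4 - (-2)·-1.500) / (3) = 0.333

(-1.650, 0.333)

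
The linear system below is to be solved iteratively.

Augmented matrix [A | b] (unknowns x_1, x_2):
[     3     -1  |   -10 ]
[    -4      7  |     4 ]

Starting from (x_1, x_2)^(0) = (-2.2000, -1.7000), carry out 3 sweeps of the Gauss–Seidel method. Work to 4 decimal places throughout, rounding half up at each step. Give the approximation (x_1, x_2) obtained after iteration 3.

(-3.8830, -1.6474)

Iteration 1:
  x_1 = (-10 - (-1)·-1.7000) / (3) = -3.9000
  x_2 = (4 - (-4)·-3.9000) / (7) = -1.6571
Iteration 2:
  x_1 = (-10 - (-1)·-1.6571) / (3) = -3.8857
  x_2 = (4 - (-4)·-3.8857) / (7) = -1.6490
Iteration 3:
  x_1 = (-10 - (-1)·-1.6490) / (3) = -3.8830
  x_2 = (4 - (-4)·-3.8830) / (7) = -1.6474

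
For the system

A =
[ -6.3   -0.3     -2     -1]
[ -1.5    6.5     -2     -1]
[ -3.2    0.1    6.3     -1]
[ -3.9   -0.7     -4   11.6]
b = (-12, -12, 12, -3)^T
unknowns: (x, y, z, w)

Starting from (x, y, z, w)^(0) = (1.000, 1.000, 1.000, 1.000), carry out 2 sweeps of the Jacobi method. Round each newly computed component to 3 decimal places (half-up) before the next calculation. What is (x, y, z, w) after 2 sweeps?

(1.072, -0.667, 2.701, 1.017)

Iteration 1:
  x = (-12 - (-0.3)·1.000 - (-2)·1.000 - (-1)·1.000) / (-6.3) = 1.381
  y = (-12 - (-1.5)·1.000 - (-2)·1.000 - (-1)·1.000) / (6.5) = -1.154
  z = (12 - (-3.2)·1.000 - (0.1)·1.000 - (-1)·1.000) / (6.3) = 2.556
  w = (-3 - (-3.9)·1.000 - (-0.7)·1.000 - (-4)·1.000) / (11.6) = 0.483
Iteration 2:
  x = (-12 - (-0.3)·-1.154 - (-2)·2.556 - (-1)·0.483) / (-6.3) = 1.072
  y = (-12 - (-1.5)·1.381 - (-2)·2.556 - (-1)·0.483) / (6.5) = -0.667
  z = (12 - (-3.2)·1.381 - (0.1)·-1.154 - (-1)·0.483) / (6.3) = 2.701
  w = (-3 - (-3.9)·1.381 - (-0.7)·-1.154 - (-4)·2.556) / (11.6) = 1.017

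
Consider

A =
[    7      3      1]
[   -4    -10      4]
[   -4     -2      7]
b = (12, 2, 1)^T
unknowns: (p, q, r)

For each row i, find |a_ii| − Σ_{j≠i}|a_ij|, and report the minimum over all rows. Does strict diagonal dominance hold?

1

row 1: |7| − (3+1) = 3
row 2: |-10| − (4+4) = 2
row 3: |7| − (4+2) = 1
minimum over rows = 1 → strictly diagonally dominant (convergence guaranteed)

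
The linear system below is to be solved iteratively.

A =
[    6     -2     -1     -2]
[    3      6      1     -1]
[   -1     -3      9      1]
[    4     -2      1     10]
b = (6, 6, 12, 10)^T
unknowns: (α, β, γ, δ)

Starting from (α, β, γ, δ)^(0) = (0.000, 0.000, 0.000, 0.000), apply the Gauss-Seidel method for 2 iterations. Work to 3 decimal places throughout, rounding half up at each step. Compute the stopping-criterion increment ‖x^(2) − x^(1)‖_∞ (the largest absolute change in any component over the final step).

Iteration 1:
  α = (6 - (-2)·0.000 - (-1)·0.000 - (-2)·0.000) / (6) = 1.000
  β = (6 - (3)·1.000 - (1)·0.000 - (-1)·0.000) / (6) = 0.500
  γ = (12 - (-1)·1.000 - (-3)·0.500 - (1)·0.000) / (9) = 1.611
  δ = (10 - (4)·1.000 - (-2)·0.500 - (1)·1.611) / (10) = 0.539
Iteration 2:
  α = (6 - (-2)·0.500 - (-1)·1.611 - (-2)·0.539) / (6) = 1.615
  β = (6 - (3)·1.615 - (1)·1.611 - (-1)·0.539) / (6) = 0.014
  γ = (12 - (-1)·1.615 - (-3)·0.014 - (1)·0.539) / (9) = 1.458
  δ = (10 - (4)·1.615 - (-2)·0.014 - (1)·1.458) / (10) = 0.211
Change: (0.615, -0.486, -0.153, -0.328) → max |·| = 0.615

0.615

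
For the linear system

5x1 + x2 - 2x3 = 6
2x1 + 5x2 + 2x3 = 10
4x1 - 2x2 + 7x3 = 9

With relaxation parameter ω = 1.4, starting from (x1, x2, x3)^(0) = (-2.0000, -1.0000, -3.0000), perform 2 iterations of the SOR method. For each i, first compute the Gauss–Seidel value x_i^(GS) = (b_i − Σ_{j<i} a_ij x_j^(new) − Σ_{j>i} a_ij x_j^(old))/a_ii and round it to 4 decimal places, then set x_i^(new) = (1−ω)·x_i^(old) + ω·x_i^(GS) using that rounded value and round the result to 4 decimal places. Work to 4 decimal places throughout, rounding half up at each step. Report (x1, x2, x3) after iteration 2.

(2.2048, -2.2986, -2.4217)

Iteration 1:
  x1: GS value = (6 - (1)·-1.0000 - (-2)·-3.0000) / (5) = 0.2000;  x1 ← (1−ω)·-2.0000 + ω·0.2000 = 1.0800
  x2: GS value = (10 - (2)·1.0800 - (2)·-3.0000) / (5) = 2.7680;  x2 ← (1−ω)·-1.0000 + ω·2.7680 = 4.2752
  x3: GS value = (9 - (4)·1.0800 - (-2)·4.2752) / (7) = 1.8901;  x3 ← (1−ω)·-3.0000 + ω·1.8901 = 3.8461
Iteration 2:
  x1: GS value = (6 - (1)·4.2752 - (-2)·3.8461) / (5) = 1.8834;  x1 ← (1−ω)·1.0800 + ω·1.8834 = 2.2048
  x2: GS value = (10 - (2)·2.2048 - (2)·3.8461) / (5) = -0.4204;  x2 ← (1−ω)·4.2752 + ω·-0.4204 = -2.2986
  x3: GS value = (9 - (4)·2.2048 - (-2)·-2.2986) / (7) = -0.6309;  x3 ← (1−ω)·3.8461 + ω·-0.6309 = -2.4217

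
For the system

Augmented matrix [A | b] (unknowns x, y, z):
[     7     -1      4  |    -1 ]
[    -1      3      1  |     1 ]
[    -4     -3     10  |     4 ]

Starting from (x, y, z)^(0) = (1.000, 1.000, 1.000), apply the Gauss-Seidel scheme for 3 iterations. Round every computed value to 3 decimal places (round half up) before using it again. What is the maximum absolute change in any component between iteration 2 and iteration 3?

Iteration 1:
  x = (-1 - (-1)·1.000 - (4)·1.000) / (7) = -0.571
  y = (1 - (-1)·-0.571 - (1)·1.000) / (3) = -0.190
  z = (4 - (-4)·-0.571 - (-3)·-0.190) / (10) = 0.115
Iteration 2:
  x = (-1 - (-1)·-0.190 - (4)·0.115) / (7) = -0.236
  y = (1 - (-1)·-0.236 - (1)·0.115) / (3) = 0.216
  z = (4 - (-4)·-0.236 - (-3)·0.216) / (10) = 0.370
Iteration 3:
  x = (-1 - (-1)·0.216 - (4)·0.370) / (7) = -0.323
  y = (1 - (-1)·-0.323 - (1)·0.370) / (3) = 0.102
  z = (4 - (-4)·-0.323 - (-3)·0.102) / (10) = 0.301
Change: (-0.087, -0.114, -0.069) → max |·| = 0.114

0.114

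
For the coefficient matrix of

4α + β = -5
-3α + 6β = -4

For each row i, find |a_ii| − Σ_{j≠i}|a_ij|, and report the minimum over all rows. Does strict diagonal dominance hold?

3

row 1: |4| − (1) = 3
row 2: |6| − (3) = 3
minimum over rows = 3 → strictly diagonally dominant (convergence guaranteed)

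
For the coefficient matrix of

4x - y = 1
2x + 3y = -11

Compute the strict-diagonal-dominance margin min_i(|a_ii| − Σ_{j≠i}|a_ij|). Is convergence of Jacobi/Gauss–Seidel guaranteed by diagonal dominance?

1

row 1: |4| − (1) = 3
row 2: |3| − (2) = 1
minimum over rows = 1 → strictly diagonally dominant (convergence guaranteed)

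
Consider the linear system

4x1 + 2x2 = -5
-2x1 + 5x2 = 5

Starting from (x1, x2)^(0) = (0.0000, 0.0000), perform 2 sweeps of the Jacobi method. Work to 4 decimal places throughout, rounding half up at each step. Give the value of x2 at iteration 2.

0.5000

Iteration 1:
  x1 = (-5 - (2)·0.0000) / (4) = -1.2500
  x2 = (5 - (-2)·0.0000) / (5) = 1.0000
Iteration 2:
  x1 = (-5 - (2)·1.0000) / (4) = -1.7500
  x2 = (5 - (-2)·-1.2500) / (5) = 0.5000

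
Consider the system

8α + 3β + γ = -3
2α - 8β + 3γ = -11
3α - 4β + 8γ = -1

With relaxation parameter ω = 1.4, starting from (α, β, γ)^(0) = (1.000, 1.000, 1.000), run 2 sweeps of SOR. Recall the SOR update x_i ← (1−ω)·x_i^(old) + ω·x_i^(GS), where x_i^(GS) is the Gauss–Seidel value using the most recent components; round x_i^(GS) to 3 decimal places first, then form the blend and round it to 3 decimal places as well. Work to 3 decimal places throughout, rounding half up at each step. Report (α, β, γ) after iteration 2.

(-0.883, 1.713, 0.962)

Iteration 1:
  α: GS value = (-3 - (3)·1.000 - (1)·1.000) / (8) = -0.875;  α ← (1−ω)·1.000 + ω·-0.875 = -1.625
  β: GS value = (-11 - (2)·-1.625 - (3)·1.000) / (-8) = 1.344;  β ← (1−ω)·1.000 + ω·1.344 = 1.482
  γ: GS value = (-1 - (3)·-1.625 - (-4)·1.482) / (8) = 1.225;  γ ← (1−ω)·1.000 + ω·1.225 = 1.315
Iteration 2:
  α: GS value = (-3 - (3)·1.482 - (1)·1.315) / (8) = -1.095;  α ← (1−ω)·-1.625 + ω·-1.095 = -0.883
  β: GS value = (-11 - (2)·-0.883 - (3)·1.315) / (-8) = 1.647;  β ← (1−ω)·1.482 + ω·1.647 = 1.713
  γ: GS value = (-1 - (3)·-0.883 - (-4)·1.713) / (8) = 1.063;  γ ← (1−ω)·1.315 + ω·1.063 = 0.962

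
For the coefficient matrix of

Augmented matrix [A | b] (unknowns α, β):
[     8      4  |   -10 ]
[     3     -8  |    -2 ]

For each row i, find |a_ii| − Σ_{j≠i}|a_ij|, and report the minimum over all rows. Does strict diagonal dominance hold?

4

row 1: |8| − (4) = 4
row 2: |-8| − (3) = 5
minimum over rows = 4 → strictly diagonally dominant (convergence guaranteed)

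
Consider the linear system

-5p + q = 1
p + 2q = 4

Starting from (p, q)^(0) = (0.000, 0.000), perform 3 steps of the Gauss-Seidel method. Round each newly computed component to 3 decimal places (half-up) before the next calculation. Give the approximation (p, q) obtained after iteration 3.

(0.178, 1.911)

Iteration 1:
  p = (1 - (1)·0.000) / (-5) = -0.200
  q = (4 - (1)·-0.200) / (2) = 2.100
Iteration 2:
  p = (1 - (1)·2.100) / (-5) = 0.220
  q = (4 - (1)·0.220) / (2) = 1.890
Iteration 3:
  p = (1 - (1)·1.890) / (-5) = 0.178
  q = (4 - (1)·0.178) / (2) = 1.911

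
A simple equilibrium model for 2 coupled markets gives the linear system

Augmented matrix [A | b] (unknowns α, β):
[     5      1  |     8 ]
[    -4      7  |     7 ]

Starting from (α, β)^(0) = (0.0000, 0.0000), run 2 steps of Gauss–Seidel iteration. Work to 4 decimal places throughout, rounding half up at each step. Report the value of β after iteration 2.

1.6955

Iteration 1:
  α = (8 - (1)·0.0000) / (5) = 1.6000
  β = (7 - (-4)·1.6000) / (7) = 1.9143
Iteration 2:
  α = (8 - (1)·1.9143) / (5) = 1.2171
  β = (7 - (-4)·1.2171) / (7) = 1.6955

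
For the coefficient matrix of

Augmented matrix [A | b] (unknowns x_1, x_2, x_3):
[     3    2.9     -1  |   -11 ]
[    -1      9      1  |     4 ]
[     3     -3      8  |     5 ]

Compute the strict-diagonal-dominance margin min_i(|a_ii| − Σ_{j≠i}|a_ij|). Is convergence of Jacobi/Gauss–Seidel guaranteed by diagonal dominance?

-0.9

row 1: |3| − (2.9+1) = -0.9
row 2: |9| − (1+1) = 7
row 3: |8| − (3+3) = 2
minimum over rows = -0.9 → not strictly diagonally dominant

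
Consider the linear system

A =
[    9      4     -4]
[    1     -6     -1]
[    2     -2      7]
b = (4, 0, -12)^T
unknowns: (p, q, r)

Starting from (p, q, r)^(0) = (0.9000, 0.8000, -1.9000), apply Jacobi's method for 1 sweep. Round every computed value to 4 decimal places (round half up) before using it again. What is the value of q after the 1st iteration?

Iteration 1:
  p = (4 - (4)·0.8000 - (-4)·-1.9000) / (9) = -0.7556
  q = (0 - (1)·0.9000 - (-1)·-1.9000) / (-6) = 0.4667
  r = (-12 - (2)·0.9000 - (-2)·0.8000) / (7) = -1.7429

0.4667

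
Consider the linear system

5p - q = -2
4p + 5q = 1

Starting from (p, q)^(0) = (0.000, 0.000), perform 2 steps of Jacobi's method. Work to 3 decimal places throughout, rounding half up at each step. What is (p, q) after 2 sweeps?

(-0.360, 0.520)

Iteration 1:
  p = (-2 - (-1)·0.000) / (5) = -0.400
  q = (1 - (4)·0.000) / (5) = 0.200
Iteration 2:
  p = (-2 - (-1)·0.200) / (5) = -0.360
  q = (1 - (4)·-0.400) / (5) = 0.520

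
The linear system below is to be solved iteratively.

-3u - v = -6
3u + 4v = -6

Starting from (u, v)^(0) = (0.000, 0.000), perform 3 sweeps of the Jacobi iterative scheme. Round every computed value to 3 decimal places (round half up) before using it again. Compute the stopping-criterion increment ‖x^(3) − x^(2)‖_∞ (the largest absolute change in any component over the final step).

Iteration 1:
  u = (-6 - (-1)·0.000) / (-3) = 2.000
  v = (-6 - (3)·0.000) / (4) = -1.500
Iteration 2:
  u = (-6 - (-1)·-1.500) / (-3) = 2.500
  v = (-6 - (3)·2.000) / (4) = -3.000
Iteration 3:
  u = (-6 - (-1)·-3.000) / (-3) = 3.000
  v = (-6 - (3)·2.500) / (4) = -3.375
Change: (0.500, -0.375) → max |·| = 0.500

0.500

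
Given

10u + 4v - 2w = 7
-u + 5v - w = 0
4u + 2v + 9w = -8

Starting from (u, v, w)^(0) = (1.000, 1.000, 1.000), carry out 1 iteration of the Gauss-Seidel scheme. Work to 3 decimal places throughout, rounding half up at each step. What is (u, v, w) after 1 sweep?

Iteration 1:
  u = (7 - (4)·1.000 - (-2)·1.000) / (10) = 0.500
  v = (0 - (-1)·0.500 - (-1)·1.000) / (5) = 0.300
  w = (-8 - (4)·0.500 - (2)·0.300) / (9) = -1.178

(0.500, 0.300, -1.178)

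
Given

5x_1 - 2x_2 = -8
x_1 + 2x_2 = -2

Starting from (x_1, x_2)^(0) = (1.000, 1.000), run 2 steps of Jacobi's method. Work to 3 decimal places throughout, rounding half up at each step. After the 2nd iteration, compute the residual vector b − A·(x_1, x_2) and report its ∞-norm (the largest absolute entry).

2.200

Iteration 1:
  x_1 = (-8 - (-2)·1.000) / (5) = -1.200
  x_2 = (-2 - (1)·1.000) / (2) = -1.500
Iteration 2:
  x_1 = (-8 - (-2)·-1.500) / (5) = -2.200
  x_2 = (-2 - (1)·-1.200) / (2) = -0.400
Residual b − A·x = (2.200, 1.000); ∞-norm = 2.200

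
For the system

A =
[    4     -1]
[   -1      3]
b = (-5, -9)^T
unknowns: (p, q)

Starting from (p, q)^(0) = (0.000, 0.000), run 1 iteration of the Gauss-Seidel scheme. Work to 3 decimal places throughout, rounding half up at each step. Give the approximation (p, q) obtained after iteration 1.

(-1.250, -3.417)

Iteration 1:
  p = (-5 - (-1)·0.000) / (4) = -1.250
  q = (-9 - (-1)·-1.250) / (3) = -3.417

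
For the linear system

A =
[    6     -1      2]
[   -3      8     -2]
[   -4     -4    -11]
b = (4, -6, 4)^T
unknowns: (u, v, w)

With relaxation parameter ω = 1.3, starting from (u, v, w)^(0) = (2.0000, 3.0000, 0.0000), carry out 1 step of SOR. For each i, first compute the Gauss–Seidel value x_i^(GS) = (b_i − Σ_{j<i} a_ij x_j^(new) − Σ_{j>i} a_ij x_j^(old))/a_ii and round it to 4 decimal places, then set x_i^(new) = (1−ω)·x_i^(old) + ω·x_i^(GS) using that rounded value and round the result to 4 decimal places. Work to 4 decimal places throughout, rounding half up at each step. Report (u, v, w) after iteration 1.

(0.9167, -1.4281, -0.2310)

Iteration 1:
  u: GS value = (4 - (-1)·3.0000 - (2)·0.0000) / (6) = 1.1667;  u ← (1−ω)·2.0000 + ω·1.1667 = 0.9167
  v: GS value = (-6 - (-3)·0.9167 - (-2)·0.0000) / (8) = -0.4062;  v ← (1−ω)·3.0000 + ω·-0.4062 = -1.4281
  w: GS value = (4 - (-4)·0.9167 - (-4)·-1.4281) / (-11) = -0.1777;  w ← (1−ω)·0.0000 + ω·-0.1777 = -0.2310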